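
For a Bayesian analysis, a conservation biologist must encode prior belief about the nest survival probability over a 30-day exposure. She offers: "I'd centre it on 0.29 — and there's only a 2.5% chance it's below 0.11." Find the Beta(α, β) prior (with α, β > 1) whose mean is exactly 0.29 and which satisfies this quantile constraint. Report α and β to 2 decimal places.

α ≈ 5.12, β ≈ 12.53

With mean 0.29 fixed, write α = 0.29s, β = 0.71s where s = α+β.
Need P(θ < 0.11) = 0.025 under Beta(0.29s, 0.71s). Normal approximation: (q−m)/√(m(1−m)/s) ≈ z_{0.025} = -1.96, so s ≈ 0.29·0.71·(-1.96)²/(0.11−0.29)² = 24.4.
At s = 24.4: P(θ<0.11) ≈ 0.010. Adjusting to match 0.025 gives s ≈ 17.64.
So α = 0.29·17.64 ≈ 5.12, β = 0.71·17.64 ≈ 12.53.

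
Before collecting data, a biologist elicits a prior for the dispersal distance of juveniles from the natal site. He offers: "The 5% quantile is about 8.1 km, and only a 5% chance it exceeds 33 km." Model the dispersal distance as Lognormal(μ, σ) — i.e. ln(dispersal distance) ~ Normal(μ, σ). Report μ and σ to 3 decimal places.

If T ~ Lognormal(μ,σ) then ln T ~ Normal(μ,σ), so the p-quantile of ln T is μ + z_p·σ.
ln(8.1) = 2.092 and ln(33) = 3.497; z_{0.05} = -1.645, z_{0.95} = 1.645.
σ = (3.497 − 2.092)/(1.645 − (-1.645)) = 0.427.
μ = 2.092 − (-1.645)·0.427 = 2.794.

μ ≈ 2.794, σ ≈ 0.427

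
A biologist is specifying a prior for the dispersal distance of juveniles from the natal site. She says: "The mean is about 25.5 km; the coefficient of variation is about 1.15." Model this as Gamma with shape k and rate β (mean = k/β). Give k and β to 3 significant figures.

For Gamma(k, rate β): mean = k/β, variance = k/β², so CV = 1/√k.
CV = 1.15, hence k = 1/CV² = 0.756.
Then β = k/mean = 0.756/25.5 = 0.0297.

k ≈ 0.756, β ≈ 0.0297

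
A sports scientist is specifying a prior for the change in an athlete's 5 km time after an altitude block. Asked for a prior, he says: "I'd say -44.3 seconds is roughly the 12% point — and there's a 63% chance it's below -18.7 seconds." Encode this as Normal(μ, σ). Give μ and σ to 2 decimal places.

For Normal(μ,σ), the p-quantile is μ + z_p·σ. Here z_{0.12} = -1.175, z_{0.63} = 0.3319.
So -44.3 = μ − 1.175σ and -18.7 = μ + 0.3319σ.
Subtracting: σ = (-18.7 − -44.3)/(0.3319 − (-1.175)) = 16.99.
Then μ = -44.3 − (-1.175)·16.99 = -24.34.

μ = -24.34, σ = 16.99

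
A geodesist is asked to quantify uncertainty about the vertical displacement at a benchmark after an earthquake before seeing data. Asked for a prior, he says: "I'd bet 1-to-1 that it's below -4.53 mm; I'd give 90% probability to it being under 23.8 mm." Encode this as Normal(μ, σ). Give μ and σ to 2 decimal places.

The p-quantile of Normal(μ,σ) is μ + z_p·σ, with z_{0.5} = 0 and z_{0.9} = 1.282.
Eliminate σ: μ = (z₂·x₁ − z₁·x₂)/(z₂ − z₁) = (1.282·-4.53 − (0)·23.8)/1.282 = -4.53.
Then σ = (x₂ − x₁)/(z₂ − z₁) = (23.8 − -4.53)/1.282 = 22.11.

μ = -4.53, σ = 22.11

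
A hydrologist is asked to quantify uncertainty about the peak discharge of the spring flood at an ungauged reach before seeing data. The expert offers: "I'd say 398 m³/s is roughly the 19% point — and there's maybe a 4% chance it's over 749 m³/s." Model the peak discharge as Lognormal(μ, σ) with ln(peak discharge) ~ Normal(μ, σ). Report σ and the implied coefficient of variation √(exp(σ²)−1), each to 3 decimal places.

If T ~ Lognormal(μ,σ) then ln T ~ Normal(μ,σ), so the p-quantile of ln T is μ + z_p·σ.
ln(398) = 5.986 and ln(749) = 6.619; z_{0.19} = -0.8779, z_{0.96} = 1.751.
σ = (6.619 − 5.986)/(1.751 − (-0.8779)) = 0.241.
μ = 5.986 − (-0.8779)·0.241 = 6.198.
CV = √(exp(σ²)−1) = √(exp(0.0579)−1) = 0.244.

σ ≈ 0.241, CV ≈ 0.244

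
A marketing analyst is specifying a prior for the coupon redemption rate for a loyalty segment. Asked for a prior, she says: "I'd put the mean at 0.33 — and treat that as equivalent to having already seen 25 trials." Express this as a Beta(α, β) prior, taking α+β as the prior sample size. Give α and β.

Under the effective-sample-size interpretation, Beta(α, β) has prior mean α/(α+β) and prior sample size α+β.
So α+β = 25 and α/(α+β) = 0.33, giving α = 0.33·25 = 8.25 and β = 25 − 8.25 = 16.75.

α = 8.25, β = 16.75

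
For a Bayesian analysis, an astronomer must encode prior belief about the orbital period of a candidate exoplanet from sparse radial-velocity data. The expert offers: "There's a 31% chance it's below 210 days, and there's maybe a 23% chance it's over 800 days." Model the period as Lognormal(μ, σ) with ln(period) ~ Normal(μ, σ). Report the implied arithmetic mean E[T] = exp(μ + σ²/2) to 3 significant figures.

If T ~ Lognormal(μ,σ) then ln T ~ Normal(μ,σ), so the p-quantile of ln T is μ + z_p·σ.
ln(210) = 5.347 and ln(800) = 6.685; z_{0.31} = -0.4959, z_{0.77} = 0.7388.
σ = (6.685 − 5.347)/(0.7388 − (-0.4959)) = 1.083.
μ = 5.347 − (-0.4959)·1.083 = 5.884.
E[T] = exp(μ + σ²/2) = exp(5.884 + 0.5867) = 646 days.

E[T] ≈ 646 days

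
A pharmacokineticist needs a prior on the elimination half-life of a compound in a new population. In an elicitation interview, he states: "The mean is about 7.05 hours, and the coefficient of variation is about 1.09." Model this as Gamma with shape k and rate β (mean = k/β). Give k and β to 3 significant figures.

For Gamma(k, rate β): mean = k/β, variance = k/β², so CV = 1/√k.
CV = 1.09, hence k = 1/CV² = 0.842.
Then β = k/mean = 0.842/7.05 = 0.119.

k ≈ 0.842, β ≈ 0.119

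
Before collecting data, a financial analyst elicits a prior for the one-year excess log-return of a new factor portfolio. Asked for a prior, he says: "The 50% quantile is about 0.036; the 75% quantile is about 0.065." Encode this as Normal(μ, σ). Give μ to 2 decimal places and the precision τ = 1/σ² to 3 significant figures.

μ = 0.04, τ = 541

The p-quantile of Normal(μ,σ) is μ + z_p·σ, with z_{0.5} = 0 and z_{0.75} = 0.6745.
Eliminate σ: μ = (z₂·x₁ − z₁·x₂)/(z₂ − z₁) = (0.6745·0.036 − (0)·0.065)/0.6745 = 0.04.
Then σ = (x₂ − x₁)/(z₂ − z₁) = (0.065 − 0.036)/0.6745 = 0.04.
Precision τ = 1/σ² = 1/0.043² = 541.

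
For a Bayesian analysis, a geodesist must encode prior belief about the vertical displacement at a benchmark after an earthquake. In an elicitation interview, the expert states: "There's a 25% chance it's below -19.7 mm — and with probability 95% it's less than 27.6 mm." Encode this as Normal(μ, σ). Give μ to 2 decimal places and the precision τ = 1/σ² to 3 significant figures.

μ = -5.94, τ = 0.0024

The p-quantile of Normal(μ,σ) is μ + z_p·σ, with z_{0.25} = -0.6745 and z_{0.95} = 1.645.
Eliminate σ: μ = (z₂·x₁ − z₁·x₂)/(z₂ − z₁) = (1.645·-19.7 − (-0.6745)·27.6)/2.319 = -5.94.
Then σ = (x₂ − x₁)/(z₂ − z₁) = (27.6 − -19.7)/2.319 = 20.39.
Precision τ = 1/σ² = 1/20.39² = 0.0024.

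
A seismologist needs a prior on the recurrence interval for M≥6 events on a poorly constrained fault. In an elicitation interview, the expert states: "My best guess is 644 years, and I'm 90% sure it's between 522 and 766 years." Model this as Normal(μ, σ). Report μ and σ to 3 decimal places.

A symmetric 90% interval runs μ ± z·σ with z = 1.645.
Half-width = 122, so σ = 122/1.645 = 74.171.
μ is the stated best guess, 644.000.

μ = 644.000, σ = 74.171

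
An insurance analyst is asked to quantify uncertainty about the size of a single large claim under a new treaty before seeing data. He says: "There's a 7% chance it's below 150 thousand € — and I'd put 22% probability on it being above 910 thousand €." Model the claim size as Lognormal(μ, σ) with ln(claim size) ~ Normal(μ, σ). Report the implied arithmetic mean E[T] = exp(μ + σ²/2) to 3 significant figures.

E[T] ≈ 676 thousand €

If T ~ Lognormal(μ,σ) then ln T ~ Normal(μ,σ), so the p-quantile of ln T is μ + z_p·σ.
ln(150) = 5.011 and ln(910) = 6.813; z_{0.07} = -1.476, z_{0.78} = 0.7722.
σ = (6.813 − 5.011)/(0.7722 − (-1.476)) = 0.802.
μ = 5.011 − (-1.476)·0.802 = 6.194.
E[T] = exp(μ + σ²/2) = exp(6.194 + 0.3216) = 676 thousand €.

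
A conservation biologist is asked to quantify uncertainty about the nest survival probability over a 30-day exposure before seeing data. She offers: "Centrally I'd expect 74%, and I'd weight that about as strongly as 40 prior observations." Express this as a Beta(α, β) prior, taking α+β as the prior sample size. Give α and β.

Under the effective-sample-size interpretation, Beta(α, β) has prior mean α/(α+β) and prior sample size α+β.
So α+β = 40 and α/(α+β) = 0.74, giving α = 0.74·40 = 29.6 and β = 40 − 29.6 = 10.4.

α = 29.6, β = 10.4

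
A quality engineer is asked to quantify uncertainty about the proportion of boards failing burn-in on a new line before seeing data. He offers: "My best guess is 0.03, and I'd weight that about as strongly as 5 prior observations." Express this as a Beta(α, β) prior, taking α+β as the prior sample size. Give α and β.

α = 0.15, β = 4.85

Under the effective-sample-size interpretation, Beta(α, β) has prior mean α/(α+β) and prior sample size α+β.
So α+β = 5 and α/(α+β) = 0.03, giving α = 0.03·5 = 0.15 and β = 5 − 0.15 = 4.85.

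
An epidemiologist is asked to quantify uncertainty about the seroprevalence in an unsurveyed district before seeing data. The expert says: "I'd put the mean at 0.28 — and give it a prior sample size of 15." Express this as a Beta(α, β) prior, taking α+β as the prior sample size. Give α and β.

Under the effective-sample-size interpretation, Beta(α, β) has prior mean α/(α+β) and prior sample size α+β.
So α+β = 15 and α/(α+β) = 0.28, giving α = 0.28·15 = 4.2 and β = 15 − 4.2 = 10.8.

α = 4.2, β = 10.8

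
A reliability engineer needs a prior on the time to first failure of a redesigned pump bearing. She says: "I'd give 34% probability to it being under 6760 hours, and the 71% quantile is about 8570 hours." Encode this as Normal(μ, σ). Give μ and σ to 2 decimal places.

μ = 7532.96, σ = 1874.00

The p-quantile of Normal(μ,σ) is μ + z_p·σ, with z_{0.34} = -0.4125 and z_{0.71} = 0.5534.
Eliminate σ: μ = (z₂·x₁ − z₁·x₂)/(z₂ − z₁) = (0.5534·6760 − (-0.4125)·8570)/0.9658 = 7532.96.
Then σ = (x₂ − x₁)/(z₂ − z₁) = (8570 − 6760)/0.9658 = 1874.00.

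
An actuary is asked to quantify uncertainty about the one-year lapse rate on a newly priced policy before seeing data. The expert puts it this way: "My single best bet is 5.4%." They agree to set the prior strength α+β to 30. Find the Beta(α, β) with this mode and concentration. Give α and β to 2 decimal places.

α = 2.51, β = 27.49

For α,β > 1 the Beta mode is (α−1)/(α+β−2). With α+β = 30, the mode is (α−1)/28.
Set (α−1)/28 = 0.054 → α = 1 + 0.054·28 = 2.51.
β = 30 − α = 27.49.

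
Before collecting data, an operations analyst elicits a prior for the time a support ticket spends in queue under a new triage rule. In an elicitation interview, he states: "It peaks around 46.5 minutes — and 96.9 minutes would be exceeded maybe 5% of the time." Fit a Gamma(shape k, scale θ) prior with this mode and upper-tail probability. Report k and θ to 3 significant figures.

k ≈ 6.13, θ ≈ 9.07

Gamma(k,θ) with k>1 has mode (k−1)θ, so θ = 46.5/(k−1).
Need P(X < 96.9) = 0.95 with θ tied to k this way. Start at k = 2, θ = 46.5: P(X<96.9) ≈ 0.616.
Too low — raise k to concentrate. Iterating converges to k ≈ 6.13.
Then θ = 46.5/(6.13−1) ≈ 9.07.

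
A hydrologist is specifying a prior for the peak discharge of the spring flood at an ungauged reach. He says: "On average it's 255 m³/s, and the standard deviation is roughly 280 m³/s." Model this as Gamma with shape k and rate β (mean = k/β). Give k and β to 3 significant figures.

For Gamma(k, rate β): mean = k/β, variance = k/β², so CV = 1/√k.
CV = SD/mean = 280/255 = 1.098, hence k = 1/CV² = 0.829.
Then β = k/mean = 0.829/255 = 0.00325.

k ≈ 0.829, β ≈ 0.00325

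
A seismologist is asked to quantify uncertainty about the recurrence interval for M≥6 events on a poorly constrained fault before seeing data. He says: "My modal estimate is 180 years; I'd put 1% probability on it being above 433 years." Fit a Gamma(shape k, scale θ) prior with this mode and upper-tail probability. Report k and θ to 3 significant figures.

Gamma(k,θ) with k>1 has mode (k−1)θ, so θ = 180/(k−1).
Need P(X < 433) = 0.99 with θ tied to k this way. Start at k = 2, θ = 180: P(X<433) ≈ 0.693.
Too low — raise k to concentrate. Iterating converges to k ≈ 7.14.
Then θ = 180/(7.14−1) ≈ 29.3.

k ≈ 7.14, θ ≈ 29.3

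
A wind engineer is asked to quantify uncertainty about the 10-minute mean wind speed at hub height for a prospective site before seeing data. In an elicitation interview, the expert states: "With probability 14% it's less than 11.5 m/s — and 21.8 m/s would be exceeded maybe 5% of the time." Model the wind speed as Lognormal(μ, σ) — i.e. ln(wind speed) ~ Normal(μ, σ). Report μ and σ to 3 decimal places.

μ ≈ 2.696, σ ≈ 0.235

If T ~ Lognormal(μ,σ) then ln T ~ Normal(μ,σ), so the p-quantile of ln T is μ + z_p·σ.
ln(11.5) = 2.442 and ln(21.8) = 3.082; z_{0.14} = -1.08, z_{0.95} = 1.645.
σ = (3.082 − 2.442)/(1.645 − (-1.08)) = 0.235.
μ = 2.442 − (-1.08)·0.235 = 2.696.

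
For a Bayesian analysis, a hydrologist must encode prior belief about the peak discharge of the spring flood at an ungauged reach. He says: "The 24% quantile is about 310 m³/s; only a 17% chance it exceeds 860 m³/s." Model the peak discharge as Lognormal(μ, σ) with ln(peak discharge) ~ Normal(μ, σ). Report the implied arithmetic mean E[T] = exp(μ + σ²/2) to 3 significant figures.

If T ~ Lognormal(μ,σ) then ln T ~ Normal(μ,σ), so the p-quantile of ln T is μ + z_p·σ.
ln(310) = 5.737 and ln(860) = 6.757; z_{0.24} = -0.7063, z_{0.83} = 0.9542.
σ = (6.757 − 5.737)/(0.9542 − (-0.7063)) = 0.615.
μ = 5.737 − (-0.7063)·0.615 = 6.171.
E[T] = exp(μ + σ²/2) = exp(6.171 + 0.1888) = 578 m³/s.

E[T] ≈ 578 m³/s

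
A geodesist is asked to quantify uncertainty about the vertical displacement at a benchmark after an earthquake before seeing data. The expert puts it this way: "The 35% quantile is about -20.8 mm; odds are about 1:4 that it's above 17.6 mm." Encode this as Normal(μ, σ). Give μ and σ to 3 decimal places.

The p-quantile of Normal(μ,σ) is μ + z_p·σ, with z_{0.35} = -0.3853 and z_{0.8} = 0.8416.
Eliminate σ: μ = (z₂·x₁ − z₁·x₂)/(z₂ − z₁) = (0.8416·-20.8 − (-0.3853)·17.6)/1.227 = -8.740.
Then σ = (x₂ − x₁)/(z₂ − z₁) = (17.6 − -20.8)/1.227 = 31.297.

μ = -8.740, σ = 31.297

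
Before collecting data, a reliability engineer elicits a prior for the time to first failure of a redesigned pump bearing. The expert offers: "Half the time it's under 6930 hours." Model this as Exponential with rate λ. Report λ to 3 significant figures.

λ ≈ 0.0001

Exponential median = ln 2 / λ, so λ = ln 2 / 6930.0 = 0.0001.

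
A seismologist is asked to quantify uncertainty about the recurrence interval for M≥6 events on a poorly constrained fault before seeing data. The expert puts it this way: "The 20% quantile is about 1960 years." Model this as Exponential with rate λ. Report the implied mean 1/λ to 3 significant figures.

mean ≈ 8780 years

P(T < 1960.0) = 1 − e^(−λ·1960.0) = 0.2, so λ = −ln(1−0.2)/1960.0 = −ln(0.8)/1960.0 = 0.000114.
Mean = 1/λ = 8780 years.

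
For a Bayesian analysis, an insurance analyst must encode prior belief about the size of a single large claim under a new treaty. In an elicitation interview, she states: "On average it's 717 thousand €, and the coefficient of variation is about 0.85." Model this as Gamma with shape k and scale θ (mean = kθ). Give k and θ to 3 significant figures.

For Gamma(k, scale θ): mean = kθ, variance = kθ², so CV = 1/√k.
CV = 0.85, hence k = 1/CV² = 1.38.
Then θ = mean/k = 717/1.38 = 518.

k ≈ 1.38, θ ≈ 518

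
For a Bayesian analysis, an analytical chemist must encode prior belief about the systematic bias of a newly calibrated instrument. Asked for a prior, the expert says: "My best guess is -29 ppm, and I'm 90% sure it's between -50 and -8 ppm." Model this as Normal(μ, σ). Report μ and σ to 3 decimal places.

μ = -29.000, σ = 12.767

A symmetric 90% interval runs μ ± z·σ with z = 1.645.
Half-width = 21, so σ = 21/1.645 = 12.767.
μ is the stated best guess, -29.000.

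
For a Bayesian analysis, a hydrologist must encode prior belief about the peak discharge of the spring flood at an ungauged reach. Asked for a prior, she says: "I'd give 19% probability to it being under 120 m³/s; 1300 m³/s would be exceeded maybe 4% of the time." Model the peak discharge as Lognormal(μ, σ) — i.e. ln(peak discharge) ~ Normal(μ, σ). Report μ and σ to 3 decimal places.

If T ~ Lognormal(μ,σ) then ln T ~ Normal(μ,σ), so the p-quantile of ln T is μ + z_p·σ.
ln(120) = 4.787 and ln(1300) = 7.17; z_{0.19} = -0.8779, z_{0.96} = 1.751.
σ = (7.17 − 4.787)/(1.751 − (-0.8779)) = 0.906.
μ = 4.787 − (-0.8779)·0.906 = 5.583.

μ ≈ 5.583, σ ≈ 0.906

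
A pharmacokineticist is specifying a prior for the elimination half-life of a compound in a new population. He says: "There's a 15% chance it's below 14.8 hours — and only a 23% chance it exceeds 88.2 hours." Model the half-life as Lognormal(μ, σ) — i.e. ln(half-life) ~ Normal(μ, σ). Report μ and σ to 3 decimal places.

If T ~ Lognormal(μ,σ) then ln T ~ Normal(μ,σ), so the p-quantile of ln T is μ + z_p·σ.
ln(14.8) = 2.695 and ln(88.2) = 4.48; z_{0.15} = -1.036, z_{0.77} = 0.7388.
σ = (4.48 − 2.695)/(0.7388 − (-1.036)) = 1.005.
μ = 2.695 − (-1.036)·1.005 = 3.737.

μ ≈ 3.737, σ ≈ 1.005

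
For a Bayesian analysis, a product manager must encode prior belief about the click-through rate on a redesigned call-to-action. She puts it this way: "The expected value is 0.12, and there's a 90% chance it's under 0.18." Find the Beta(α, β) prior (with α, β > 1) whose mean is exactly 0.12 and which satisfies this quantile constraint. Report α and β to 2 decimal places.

With mean 0.12 fixed, write α = 0.12s, β = 0.88s where s = α+β.
Need P(θ < 0.18) = 0.9 under Beta(0.12s, 0.88s). Normal approximation: (q−m)/√(m(1−m)/s) ≈ z_{0.9} = 1.28, so s ≈ 0.12·0.88·(1.28)²/(0.18−0.12)² = 48.2.
At s = 48.2: P(θ<0.18) ≈ 0.893. Adjusting to match 0.9 gives s ≈ 51.78.
So α = 0.12·51.78 ≈ 6.21, β = 0.88·51.78 ≈ 45.57.

α ≈ 6.21, β ≈ 45.57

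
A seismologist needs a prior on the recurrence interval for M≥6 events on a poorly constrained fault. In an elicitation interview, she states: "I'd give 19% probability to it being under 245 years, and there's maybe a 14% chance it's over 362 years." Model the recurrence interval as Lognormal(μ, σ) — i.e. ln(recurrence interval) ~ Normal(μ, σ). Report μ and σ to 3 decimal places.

μ ≈ 5.676, σ ≈ 0.199

If T ~ Lognormal(μ,σ) then ln T ~ Normal(μ,σ), so the p-quantile of ln T is μ + z_p·σ.
ln(245) = 5.501 and ln(362) = 5.892; z_{0.19} = -0.8779, z_{0.86} = 1.08.
σ = (5.892 − 5.501)/(1.08 − (-0.8779)) = 0.199.
μ = 5.501 − (-0.8779)·0.199 = 5.676.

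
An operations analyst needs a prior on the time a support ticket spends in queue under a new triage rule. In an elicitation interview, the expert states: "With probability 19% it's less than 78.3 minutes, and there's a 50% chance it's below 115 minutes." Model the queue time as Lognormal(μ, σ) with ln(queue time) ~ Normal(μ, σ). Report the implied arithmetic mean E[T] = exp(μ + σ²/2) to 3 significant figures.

If T ~ Lognormal(μ,σ) then ln T ~ Normal(μ,σ), so the p-quantile of ln T is μ + z_p·σ.
ln(78.3) = 4.361 and ln(115) = 4.745; z_{0.19} = -0.8779, z_{0.5} = 0.
σ = (4.745 − 4.361)/(0 − (-0.8779)) = 0.438.
μ = 4.361 − (-0.8779)·0.438 = 4.745.
E[T] = exp(μ + σ²/2) = exp(4.745 + 0.0959) = 127 minutes.

E[T] ≈ 127 minutes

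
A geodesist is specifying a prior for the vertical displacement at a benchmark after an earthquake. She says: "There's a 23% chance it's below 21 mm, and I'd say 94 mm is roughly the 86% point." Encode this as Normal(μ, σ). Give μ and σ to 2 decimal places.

The p-quantile of Normal(μ,σ) is μ + z_p·σ, with z_{0.23} = -0.7388 and z_{0.86} = 1.08.
Eliminate σ: μ = (z₂·x₁ − z₁·x₂)/(z₂ − z₁) = (1.08·21 − (-0.7388)·94)/1.819 = 50.65.
Then σ = (x₂ − x₁)/(z₂ − z₁) = (94 − 21)/1.819 = 40.13.

μ = 50.65, σ = 40.13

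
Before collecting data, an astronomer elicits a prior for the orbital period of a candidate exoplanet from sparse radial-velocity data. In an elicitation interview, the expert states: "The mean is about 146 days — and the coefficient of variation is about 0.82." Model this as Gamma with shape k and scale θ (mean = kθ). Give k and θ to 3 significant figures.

k ≈ 1.49, θ ≈ 98.2

For Gamma(k, scale θ): mean = kθ, variance = kθ², so CV = 1/√k.
CV = 0.82, hence k = 1/CV² = 1.49.
Then θ = mean/k = 146/1.49 = 98.2.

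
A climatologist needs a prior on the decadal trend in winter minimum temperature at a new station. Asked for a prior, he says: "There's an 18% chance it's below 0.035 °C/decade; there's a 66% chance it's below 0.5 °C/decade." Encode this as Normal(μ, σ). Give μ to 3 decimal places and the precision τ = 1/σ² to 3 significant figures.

For Normal(μ,σ), the p-quantile is μ + z_p·σ. Here z_{0.18} = -0.9154, z_{0.66} = 0.4125.
So 0.035 = μ − 0.9154σ and 0.5 = μ + 0.4125σ.
Subtracting: σ = (0.5 − 0.035)/(0.4125 − (-0.9154)) = 0.350.
Then μ = 0.035 − (-0.9154)·0.350 = 0.356.
Precision τ = 1/σ² = 1/0.3502² = 8.15.

μ = 0.356, τ = 8.15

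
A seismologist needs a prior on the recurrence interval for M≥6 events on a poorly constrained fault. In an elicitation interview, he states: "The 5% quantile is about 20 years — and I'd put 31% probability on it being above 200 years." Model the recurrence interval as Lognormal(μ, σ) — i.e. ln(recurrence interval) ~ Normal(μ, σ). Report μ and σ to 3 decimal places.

μ ≈ 4.765, σ ≈ 1.076

If T ~ Lognormal(μ,σ) then ln T ~ Normal(μ,σ), so the p-quantile of ln T is μ + z_p·σ.
ln(20) = 2.996 and ln(200) = 5.298; z_{0.05} = -1.645, z_{0.69} = 0.4959.
σ = (5.298 − 2.996)/(0.4959 − (-1.645)) = 1.076.
μ = 2.996 − (-1.645)·1.076 = 4.765.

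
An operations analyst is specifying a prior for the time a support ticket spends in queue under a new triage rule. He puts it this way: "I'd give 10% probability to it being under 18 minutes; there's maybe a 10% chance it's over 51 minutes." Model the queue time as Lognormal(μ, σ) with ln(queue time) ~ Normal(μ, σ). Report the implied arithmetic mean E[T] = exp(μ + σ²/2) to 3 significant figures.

If T ~ Lognormal(μ,σ) then ln T ~ Normal(μ,σ), so the p-quantile of ln T is μ + z_p·σ.
ln(18) = 2.89 and ln(51) = 3.932; z_{0.1} = -1.282, z_{0.9} = 1.282.
σ = (3.932 − 2.89)/(1.282 − (-1.282)) = 0.406.
μ = 2.89 − (-1.282)·0.406 = 3.411.
E[T] = exp(μ + σ²/2) = exp(3.411 + 0.0826) = 32.9 minutes.

E[T] ≈ 32.9 minutes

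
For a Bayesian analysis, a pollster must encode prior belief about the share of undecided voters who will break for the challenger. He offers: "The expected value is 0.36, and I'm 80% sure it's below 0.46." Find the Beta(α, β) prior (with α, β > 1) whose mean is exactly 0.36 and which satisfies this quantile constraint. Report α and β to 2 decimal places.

α ≈ 5.70, β ≈ 10.13

With mean 0.36 fixed, write α = 0.36s, β = 0.64s where s = α+β.
Need P(θ < 0.46) = 0.8 under Beta(0.36s, 0.64s). Normal approximation: (q−m)/√(m(1−m)/s) ≈ z_{0.8} = 0.842, so s ≈ 0.36·0.64·(0.842)²/(0.46−0.36)² = 16.3.
At s = 16.3: P(θ<0.46) ≈ 0.803. Adjusting to match 0.8 gives s ≈ 15.83.
So α = 0.36·15.83 ≈ 5.70, β = 0.64·15.83 ≈ 10.13.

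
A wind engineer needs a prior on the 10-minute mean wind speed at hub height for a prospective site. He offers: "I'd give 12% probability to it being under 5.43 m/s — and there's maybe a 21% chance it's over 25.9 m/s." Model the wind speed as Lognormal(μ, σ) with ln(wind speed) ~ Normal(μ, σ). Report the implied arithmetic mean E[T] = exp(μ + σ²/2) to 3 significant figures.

If T ~ Lognormal(μ,σ) then ln T ~ Normal(μ,σ), so the p-quantile of ln T is μ + z_p·σ.
ln(5.43) = 1.692 and ln(25.9) = 3.254; z_{0.12} = -1.175, z_{0.79} = 0.8064.
σ = (3.254 − 1.692)/(0.8064 − (-1.175)) = 0.788.
μ = 1.692 − (-1.175)·0.788 = 2.618.
E[T] = exp(μ + σ²/2) = exp(2.618 + 0.3109) = 18.7 m/s.

E[T] ≈ 18.7 m/s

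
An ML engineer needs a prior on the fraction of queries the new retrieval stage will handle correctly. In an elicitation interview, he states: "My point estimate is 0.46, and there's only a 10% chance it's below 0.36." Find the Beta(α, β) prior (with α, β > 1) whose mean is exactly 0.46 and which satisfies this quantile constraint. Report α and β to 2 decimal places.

α ≈ 18.45, β ≈ 21.65

With mean 0.46 fixed, write α = 0.46s, β = 0.54s where s = α+β.
Need P(θ < 0.36) = 0.1 under Beta(0.46s, 0.54s). Normal approximation: (q−m)/√(m(1−m)/s) ≈ z_{0.1} = -1.28, so s ≈ 0.46·0.54·(-1.28)²/(0.36−0.46)² = 40.8.
At s = 40.8: P(θ<0.36) ≈ 0.098. Adjusting to match 0.1 gives s ≈ 40.10.
So α = 0.46·40.10 ≈ 18.45, β = 0.54·40.10 ≈ 21.65.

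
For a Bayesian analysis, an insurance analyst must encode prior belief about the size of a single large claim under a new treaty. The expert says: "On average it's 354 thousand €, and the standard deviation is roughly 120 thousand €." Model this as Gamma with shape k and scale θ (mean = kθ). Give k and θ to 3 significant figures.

k ≈ 8.7, θ ≈ 40.7

For Gamma(k, scale θ): mean = kθ, variance = kθ², so CV = 1/√k.
CV = SD/mean = 120/354 = 0.339, hence k = 1/CV² = 8.7.
Then θ = mean/k = 354/8.7 = 40.7.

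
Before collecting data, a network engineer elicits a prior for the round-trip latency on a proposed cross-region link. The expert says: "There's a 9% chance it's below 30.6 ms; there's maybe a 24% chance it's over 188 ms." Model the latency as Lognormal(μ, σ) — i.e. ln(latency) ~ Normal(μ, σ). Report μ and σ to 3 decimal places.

μ ≈ 4.610, σ ≈ 0.887

If T ~ Lognormal(μ,σ) then ln T ~ Normal(μ,σ), so the p-quantile of ln T is μ + z_p·σ.
ln(30.6) = 3.421 and ln(188) = 5.236; z_{0.09} = -1.341, z_{0.76} = 0.7063.
σ = (5.236 − 3.421)/(0.7063 − (-1.341)) = 0.887.
μ = 3.421 − (-1.341)·0.887 = 4.610.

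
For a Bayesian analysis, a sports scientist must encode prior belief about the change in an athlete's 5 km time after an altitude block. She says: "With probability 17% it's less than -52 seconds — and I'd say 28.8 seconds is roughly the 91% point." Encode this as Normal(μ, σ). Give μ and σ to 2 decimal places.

For Normal(μ,σ), the p-quantile is μ + z_p·σ. Here z_{0.17} = -0.9542, z_{0.91} = 1.341.
So -52 = μ − 0.9542σ and 28.8 = μ + 1.341σ.
Subtracting: σ = (28.8 − -52)/(1.341 − (-0.9542)) = 35.21.
Then μ = -52 − (-0.9542)·35.21 = -18.41.

μ = -18.41, σ = 35.21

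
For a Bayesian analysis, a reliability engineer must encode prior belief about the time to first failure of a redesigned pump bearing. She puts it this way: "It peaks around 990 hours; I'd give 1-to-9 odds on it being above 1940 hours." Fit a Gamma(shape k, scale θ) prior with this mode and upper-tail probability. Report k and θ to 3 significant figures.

Gamma(k,θ) with k>1 has mode (k−1)θ, so θ = 990/(k−1).
Need P(X < 1940) = 0.9 with θ tied to k this way. Start at k = 2, θ = 990: P(X<1940) ≈ 0.583.
Too low — raise k to concentrate. Iterating converges to k ≈ 5.23.
Then θ = 990/(5.23−1) ≈ 234.

k ≈ 5.23, θ ≈ 234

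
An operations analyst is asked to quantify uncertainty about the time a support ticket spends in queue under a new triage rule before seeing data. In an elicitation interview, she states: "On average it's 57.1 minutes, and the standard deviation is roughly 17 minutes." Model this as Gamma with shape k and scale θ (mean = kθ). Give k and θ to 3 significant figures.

k ≈ 11.3, θ ≈ 5.06

For Gamma(k, scale θ): mean = kθ, variance = kθ², so CV = 1/√k.
CV = SD/mean = 17/57.1 = 0.2977, hence k = 1/CV² = 11.3.
Then θ = mean/k = 57.1/11.3 = 5.06.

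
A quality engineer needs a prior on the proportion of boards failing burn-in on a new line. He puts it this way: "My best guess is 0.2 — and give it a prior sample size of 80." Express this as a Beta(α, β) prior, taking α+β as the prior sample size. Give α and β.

α = 16, β = 64

Under the effective-sample-size interpretation, Beta(α, β) has prior mean α/(α+β) and prior sample size α+β.
So α+β = 80 and α/(α+β) = 0.2, giving α = 0.2·80 = 16 and β = 80 − 16 = 64.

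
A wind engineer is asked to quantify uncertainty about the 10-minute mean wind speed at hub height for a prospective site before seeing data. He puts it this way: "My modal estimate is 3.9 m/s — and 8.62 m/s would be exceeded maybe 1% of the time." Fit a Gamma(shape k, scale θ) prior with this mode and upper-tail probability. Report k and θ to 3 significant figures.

Gamma(k,θ) with k>1 has mode (k−1)θ, so θ = 3.9/(k−1).
Need P(X < 8.62) = 0.99 with θ tied to k this way. Start at k = 2, θ = 3.9: P(X<8.62) ≈ 0.648.
Too low — raise k to concentrate. Iterating converges to k ≈ 8.66.
Then θ = 3.9/(8.66−1) ≈ 0.509.

k ≈ 8.66, θ ≈ 0.509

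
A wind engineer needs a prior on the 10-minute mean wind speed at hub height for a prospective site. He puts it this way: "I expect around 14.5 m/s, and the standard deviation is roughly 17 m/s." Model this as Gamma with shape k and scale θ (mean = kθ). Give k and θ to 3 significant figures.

k ≈ 0.728, θ ≈ 19.9

For Gamma(k, scale θ): mean = kθ, variance = kθ², so CV = 1/√k.
CV = SD/mean = 17/14.5 = 1.172, hence k = 1/CV² = 0.728.
Then θ = mean/k = 14.5/0.728 = 19.9.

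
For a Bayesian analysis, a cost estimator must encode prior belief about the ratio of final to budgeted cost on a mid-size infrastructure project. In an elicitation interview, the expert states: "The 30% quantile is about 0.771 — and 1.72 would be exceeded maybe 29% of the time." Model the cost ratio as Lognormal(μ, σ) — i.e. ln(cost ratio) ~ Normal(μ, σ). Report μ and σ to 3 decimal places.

μ ≈ 0.130, σ ≈ 0.744

If T ~ Lognormal(μ,σ) then ln T ~ Normal(μ,σ), so the p-quantile of ln T is μ + z_p·σ.
ln(0.771) = -0.2601 and ln(1.72) = 0.5423; z_{0.3} = -0.5244, z_{0.71} = 0.5534.
σ = (0.5423 − -0.2601)/(0.5534 − (-0.5244)) = 0.744.
μ = -0.2601 − (-0.5244)·0.744 = 0.130.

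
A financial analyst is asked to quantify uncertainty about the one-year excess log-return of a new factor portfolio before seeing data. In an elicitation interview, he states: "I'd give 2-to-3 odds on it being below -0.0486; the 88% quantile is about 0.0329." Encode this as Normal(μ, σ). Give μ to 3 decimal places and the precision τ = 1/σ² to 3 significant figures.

μ = -0.034, τ = 307

For Normal(μ,σ), the p-quantile is μ + z_p·σ. Here z_{0.4} = -0.2533, z_{0.88} = 1.175.
So -0.0486 = μ − 0.2533σ and 0.0329 = μ + 1.175σ.
Subtracting: σ = (0.0329 − -0.0486)/(1.175 − (-0.2533)) = 0.057.
Then μ = -0.0486 − (-0.2533)·0.057 = -0.034.
Precision τ = 1/σ² = 1/0.05706² = 307.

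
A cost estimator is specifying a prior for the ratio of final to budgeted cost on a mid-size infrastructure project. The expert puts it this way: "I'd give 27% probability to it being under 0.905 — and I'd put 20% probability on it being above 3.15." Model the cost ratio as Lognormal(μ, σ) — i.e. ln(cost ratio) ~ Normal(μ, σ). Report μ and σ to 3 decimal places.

If T ~ Lognormal(μ,σ) then ln T ~ Normal(μ,σ), so the p-quantile of ln T is μ + z_p·σ.
ln(0.905) = -0.09982 and ln(3.15) = 1.147; z_{0.27} = -0.6128, z_{0.8} = 0.8416.
σ = (1.147 − -0.09982)/(0.8416 − (-0.6128)) = 0.858.
μ = -0.09982 − (-0.6128)·0.858 = 0.426.

μ ≈ 0.426, σ ≈ 0.858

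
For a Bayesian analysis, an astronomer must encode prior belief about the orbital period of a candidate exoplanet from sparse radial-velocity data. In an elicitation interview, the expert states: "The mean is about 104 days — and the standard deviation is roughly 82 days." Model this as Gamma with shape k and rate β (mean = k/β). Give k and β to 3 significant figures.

k ≈ 1.61, β ≈ 0.0155

For Gamma(k, rate β): mean = k/β, variance = k/β², so CV = 1/√k.
CV = SD/mean = 82/104 = 0.7885, hence k = 1/CV² = 1.61.
Then β = k/mean = 1.61/104 = 0.0155.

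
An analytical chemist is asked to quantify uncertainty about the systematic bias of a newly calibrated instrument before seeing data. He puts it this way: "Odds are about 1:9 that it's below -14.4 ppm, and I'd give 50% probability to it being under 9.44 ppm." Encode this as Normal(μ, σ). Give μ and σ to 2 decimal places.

μ = 9.44, σ = 18.60

For Normal(μ,σ), the p-quantile is μ + z_p·σ. Here z_{0.1} = -1.282, z_{0.5} = 0.
So -14.4 = μ − 1.282σ and 9.44 = μ + 0σ.
Subtracting: σ = (9.44 − -14.4)/(0 − (-1.282)) = 18.60.
Then μ = -14.4 − (-1.282)·18.60 = 9.44.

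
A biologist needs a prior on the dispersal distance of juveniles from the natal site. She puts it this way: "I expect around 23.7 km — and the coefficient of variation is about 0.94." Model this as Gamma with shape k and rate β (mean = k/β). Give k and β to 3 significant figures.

k ≈ 1.13, β ≈ 0.0478

For Gamma(k, rate β): mean = k/β, variance = k/β², so CV = 1/√k.
CV = 0.94, hence k = 1/CV² = 1.13.
Then β = k/mean = 1.13/23.7 = 0.0478.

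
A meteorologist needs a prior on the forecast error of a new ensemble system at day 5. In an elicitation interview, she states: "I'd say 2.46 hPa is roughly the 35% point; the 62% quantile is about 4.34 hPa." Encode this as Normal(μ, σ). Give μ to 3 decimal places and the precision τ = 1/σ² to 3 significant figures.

μ = 3.509, τ = 0.135

The p-quantile of Normal(μ,σ) is μ + z_p·σ, with z_{0.35} = -0.3853 and z_{0.62} = 0.3055.
Eliminate σ: μ = (z₂·x₁ − z₁·x₂)/(z₂ − z₁) = (0.3055·2.46 − (-0.3853)·4.34)/0.6908 = 3.509.
Then σ = (x₂ − x₁)/(z₂ − z₁) = (4.34 − 2.46)/0.6908 = 2.721.
Precision τ = 1/σ² = 1/2.721² = 0.135.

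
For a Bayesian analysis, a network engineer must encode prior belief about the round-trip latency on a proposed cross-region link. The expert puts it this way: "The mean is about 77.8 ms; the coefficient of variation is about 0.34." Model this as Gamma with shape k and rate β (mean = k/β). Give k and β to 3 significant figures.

k ≈ 8.65, β ≈ 0.111

For Gamma(k, rate β): mean = k/β, variance = k/β², so CV = 1/√k.
CV = 0.34, hence k = 1/CV² = 8.65.
Then β = k/mean = 8.65/77.8 = 0.111.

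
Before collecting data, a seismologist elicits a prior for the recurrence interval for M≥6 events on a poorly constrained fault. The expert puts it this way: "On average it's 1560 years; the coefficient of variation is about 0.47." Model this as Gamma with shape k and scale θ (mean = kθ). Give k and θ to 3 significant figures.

For Gamma(k, scale θ): mean = kθ, variance = kθ², so CV = 1/√k.
CV = 0.47, hence k = 1/CV² = 4.53.
Then θ = mean/k = 1560/4.53 = 345.

k ≈ 4.53, θ ≈ 345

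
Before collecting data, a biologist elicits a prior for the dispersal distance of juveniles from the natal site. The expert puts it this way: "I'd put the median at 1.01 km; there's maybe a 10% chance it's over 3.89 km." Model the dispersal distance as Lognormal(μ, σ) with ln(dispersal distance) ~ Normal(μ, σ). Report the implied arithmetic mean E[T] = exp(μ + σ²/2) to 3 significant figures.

E[T] ≈ 1.76 km

If T ~ Lognormal(μ,σ) then ln T ~ Normal(μ,σ), so the p-quantile of ln T is μ + z_p·σ.
ln(1.01) = 0.00995 and ln(3.89) = 1.358; z_{0.5} = 0, z_{0.9} = 1.282.
σ = (1.358 − 0.00995)/(1.282 − (0)) = 1.052.
μ = 0.00995 − (0)·1.052 = 0.010.
E[T] = exp(μ + σ²/2) = exp(0.010 + 0.5536) = 1.76 km.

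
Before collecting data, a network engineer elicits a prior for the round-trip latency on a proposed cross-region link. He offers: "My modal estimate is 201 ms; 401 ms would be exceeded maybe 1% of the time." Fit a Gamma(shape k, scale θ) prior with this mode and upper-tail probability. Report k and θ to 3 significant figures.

Gamma(k,θ) with k>1 has mode (k−1)θ, so θ = 201/(k−1).
Need P(X < 401) = 0.99 with θ tied to k this way. Start at k = 2, θ = 201: P(X<401) ≈ 0.593.
Too low — raise k to concentrate. Iterating converges to k ≈ 11.3.
Then θ = 201/(11.3−1) ≈ 19.5.

k ≈ 11.3, θ ≈ 19.5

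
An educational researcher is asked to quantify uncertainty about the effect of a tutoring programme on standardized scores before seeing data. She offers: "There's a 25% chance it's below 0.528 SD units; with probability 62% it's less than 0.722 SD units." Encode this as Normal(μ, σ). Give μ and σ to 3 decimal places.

For Normal(μ,σ), the p-quantile is μ + z_p·σ. Here z_{0.25} = -0.6745, z_{0.62} = 0.3055.
So 0.528 = μ − 0.6745σ and 0.722 = μ + 0.3055σ.
Subtracting: σ = (0.722 − 0.528)/(0.3055 − (-0.6745)) = 0.198.
Then μ = 0.528 − (-0.6745)·0.198 = 0.662.

μ = 0.662, σ = 0.198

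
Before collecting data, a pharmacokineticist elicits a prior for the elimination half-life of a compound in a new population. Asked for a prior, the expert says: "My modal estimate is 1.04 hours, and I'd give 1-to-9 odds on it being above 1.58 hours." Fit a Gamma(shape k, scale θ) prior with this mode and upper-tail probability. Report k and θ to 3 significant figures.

k ≈ 11.7, θ ≈ 0.0976

Gamma(k,θ) with k>1 has mode (k−1)θ, so θ = 1.04/(k−1).
Need P(X < 1.58) = 0.9 with θ tied to k this way. Start at k = 2, θ = 1.04: P(X<1.58) ≈ 0.449.
Too low — raise k to concentrate. Iterating converges to k ≈ 11.7.
Then θ = 1.04/(11.7−1) ≈ 0.0976.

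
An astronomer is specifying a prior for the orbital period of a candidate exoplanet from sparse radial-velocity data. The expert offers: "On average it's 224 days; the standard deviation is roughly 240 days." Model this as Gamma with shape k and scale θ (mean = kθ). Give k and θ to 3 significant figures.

For Gamma(k, scale θ): mean = kθ, variance = kθ², so CV = 1/√k.
CV = SD/mean = 240/224 = 1.071, hence k = 1/CV² = 0.871.
Then θ = mean/k = 224/0.871 = 257.

k ≈ 0.871, θ ≈ 257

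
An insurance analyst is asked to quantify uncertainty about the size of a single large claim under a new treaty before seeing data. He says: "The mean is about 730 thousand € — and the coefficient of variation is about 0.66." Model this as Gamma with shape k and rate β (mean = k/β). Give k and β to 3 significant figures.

k ≈ 2.3, β ≈ 0.00314

For Gamma(k, rate β): mean = k/β, variance = k/β², so CV = 1/√k.
CV = 0.66, hence k = 1/CV² = 2.3.
Then β = k/mean = 2.3/730 = 0.00314.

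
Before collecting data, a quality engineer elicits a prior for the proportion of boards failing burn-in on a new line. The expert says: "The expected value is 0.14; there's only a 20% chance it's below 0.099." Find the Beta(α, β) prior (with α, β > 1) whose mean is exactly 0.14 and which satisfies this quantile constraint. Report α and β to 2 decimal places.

With mean 0.14 fixed, write α = 0.14s, β = 0.86s where s = α+β.
Need P(θ < 0.099) = 0.2 under Beta(0.14s, 0.86s). Normal approximation: (q−m)/√(m(1−m)/s) ≈ z_{0.2} = -0.842, so s ≈ 0.14·0.86·(-0.842)²/(0.099−0.14)² = 50.7.
At s = 50.7: P(θ<0.099) ≈ 0.205. Adjusting to match 0.2 gives s ≈ 52.64.
So α = 0.14·52.64 ≈ 7.37, β = 0.86·52.64 ≈ 45.27.

α ≈ 7.37, β ≈ 45.27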